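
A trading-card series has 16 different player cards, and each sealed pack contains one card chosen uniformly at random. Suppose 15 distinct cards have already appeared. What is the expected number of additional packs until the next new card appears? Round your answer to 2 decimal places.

16.00

The number of packs until the next new card is geometric with success probability 1/16, so its mean is 16/1.
E = 16/1 = 16.000.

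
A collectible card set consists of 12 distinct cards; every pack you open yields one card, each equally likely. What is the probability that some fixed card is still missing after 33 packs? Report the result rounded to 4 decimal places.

0.0566

Each pack misses the fixed card with probability (12-1)/12 = 11/12, independently.
P(still missing after 33) = (11/12)^33 = 0.05662.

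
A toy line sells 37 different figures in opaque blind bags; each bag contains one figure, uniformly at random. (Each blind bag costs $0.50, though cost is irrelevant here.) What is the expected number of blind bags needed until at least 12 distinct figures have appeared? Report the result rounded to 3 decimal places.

14.268

With k distinct figures already seen, the next new one arrives after an expected 37/(37-k) blind bags.
Sum over k = 0,...,11: E = 37/37 + 37/36 + 37/35 + ... + 37/27 + 37/26 = 14.2682.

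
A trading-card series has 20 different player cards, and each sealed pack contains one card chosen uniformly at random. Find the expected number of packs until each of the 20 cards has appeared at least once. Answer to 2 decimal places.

71.95

The wait to go from k to k+1 distinct cards is geometric with mean 20/(20-k).
E[T] = 20/20 + 20/19 + 20/18 + ... + 20/2 + 20/1 = 20·H_{20}.
H_{20} = 3.598, so E[T] = 71.955.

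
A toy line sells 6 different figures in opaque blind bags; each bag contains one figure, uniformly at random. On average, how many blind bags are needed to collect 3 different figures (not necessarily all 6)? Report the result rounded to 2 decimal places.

3.70

Going from k to k+1 distinct takes a geometric number of blind bags with mean 6/(6-k).
Sum over k = 0,...,2: E = 6/6 + 6/5 + 6/4 = 3.700.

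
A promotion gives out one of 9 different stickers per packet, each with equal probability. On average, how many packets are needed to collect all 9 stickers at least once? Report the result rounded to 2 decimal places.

25.46

After k distinct stickers have appeared, the next packet gives a new one with probability (9-k)/9, so the expected wait for the (k+1)-th is 9/(9-k).
E[T] = 9/9 + 9/8 + 9/7 + ... + 9/2 + 9/1 = 9·H_{9}.
H_{9} = 2.829, so E[T] = 25.461.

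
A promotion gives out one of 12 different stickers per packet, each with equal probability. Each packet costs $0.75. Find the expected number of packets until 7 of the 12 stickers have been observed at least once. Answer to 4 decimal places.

With k distinct stickers already seen, the next new one arrives after an expected 12/(12-k) packets.
Sum over k = 0,...,6: E = 12/12 + 12/11 + 12/10 + ... + 12/7 + 12/6 = 9.83853.

9.8385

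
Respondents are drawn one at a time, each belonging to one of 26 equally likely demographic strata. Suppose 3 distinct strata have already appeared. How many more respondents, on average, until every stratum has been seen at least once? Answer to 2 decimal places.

The wait to go from k to k+1 distinct strata is geometric with mean 26/(26-k).
Sum over k = 3,...,25: E = 26/23 + 26/22 + 26/21 + ... + 26/2 + 26/1 = 97.092.

97.09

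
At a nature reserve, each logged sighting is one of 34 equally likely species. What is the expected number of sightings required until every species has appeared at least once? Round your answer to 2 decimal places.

After k distinct species have appeared, the next sighting gives a new one with probability (34-k)/34, so the expected wait for the (k+1)-th is 34/(34-k).
E[T] = 34/34 + 34/33 + 34/32 + ... + 34/2 + 34/1 = 34·H_{34}.
H_{34} = 4.118, so E[T] = 140.019.

140.02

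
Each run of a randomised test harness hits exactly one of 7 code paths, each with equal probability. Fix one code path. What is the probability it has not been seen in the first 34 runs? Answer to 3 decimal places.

0.005

On each run the fixed code path fails to appear with probability 6/7.
P(still missing after 34) = (6/7)^34 = 0.0053.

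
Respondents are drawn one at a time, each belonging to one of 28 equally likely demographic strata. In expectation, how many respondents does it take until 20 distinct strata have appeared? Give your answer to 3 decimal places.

33.861

With k distinct strata already seen, the next new one arrives after an expected 28/(28-k) respondents.
Sum over k = 0,...,19: E = 28/28 + 28/27 + 28/26 + ... + 28/10 + 28/9 = 33.8608.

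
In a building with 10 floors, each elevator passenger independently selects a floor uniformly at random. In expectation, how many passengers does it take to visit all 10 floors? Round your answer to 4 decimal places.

29.2897

Split into phases: going from k distinct to k+1 distinct takes on average 10/(10-k) passengers.
E[T] = 10/10 + 10/9 + 10/8 + ... + 10/2 + 10/1 = 10·H_{10}.
H_{10} = 2.92897, so E[T] = 29.28968.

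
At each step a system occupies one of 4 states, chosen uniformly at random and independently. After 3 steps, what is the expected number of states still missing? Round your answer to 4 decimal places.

1.6875

For each state, P(unseen after 3) = (3/4)^3 = 0.42188.
By linearity of expectation, E[unseen] = 4·(3/4)^3 = 1.68750.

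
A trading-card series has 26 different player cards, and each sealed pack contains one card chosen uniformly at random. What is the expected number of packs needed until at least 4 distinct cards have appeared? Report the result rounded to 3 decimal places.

Going from k to k+1 distinct takes a geometric number of packs with mean 26/(26-k).
Sum over k = 0,...,3: E = 26/26 + 26/25 + 26/24 + 26/23 = 4.2538.

4.254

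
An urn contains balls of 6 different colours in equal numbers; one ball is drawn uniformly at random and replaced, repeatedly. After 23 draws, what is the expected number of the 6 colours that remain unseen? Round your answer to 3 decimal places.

0.091

For each colour, P(unseen after 23) = (5/6)^23 = 0.0151.
By linearity of expectation, E[unseen] = 6·(5/6)^23 = 0.0906.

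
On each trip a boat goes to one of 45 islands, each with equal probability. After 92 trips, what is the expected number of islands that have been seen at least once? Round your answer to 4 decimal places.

39.3074

For each island, P(seen in 92 trips) = 1 - (44/45)^92 = 0.87350.
By linearity of expectation, E[distinct seen] = 45·(1 - (44/45)^92) = 39.30744.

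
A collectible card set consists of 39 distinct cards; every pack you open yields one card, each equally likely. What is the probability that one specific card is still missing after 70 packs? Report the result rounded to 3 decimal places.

0.162

Each pack misses the fixed card with probability (39-1)/39 = 38/39, independently.
P(still missing after 70) = (38/39)^70 = 0.1623.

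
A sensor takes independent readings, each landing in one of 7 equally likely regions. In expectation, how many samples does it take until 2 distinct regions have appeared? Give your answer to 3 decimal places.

Going from k to k+1 distinct takes a geometric number of samples with mean 7/(7-k).
Sum over k = 0,...,1: E = 7/7 + 7/6 = 2.1667.

2.167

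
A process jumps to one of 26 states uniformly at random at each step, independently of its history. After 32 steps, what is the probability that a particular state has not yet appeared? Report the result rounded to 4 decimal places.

0.2851

On each step the fixed state fails to appear with probability 25/26.
P(still missing after 32) = (25/26)^32 = 0.28506.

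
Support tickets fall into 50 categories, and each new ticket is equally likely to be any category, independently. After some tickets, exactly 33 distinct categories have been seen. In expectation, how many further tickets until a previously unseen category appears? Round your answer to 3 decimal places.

Each ticket yields a new category with probability (50-33)/50 = 17/50, so the wait is geometric with mean 50/17.
E = 50/17 = 2.9412.

2.941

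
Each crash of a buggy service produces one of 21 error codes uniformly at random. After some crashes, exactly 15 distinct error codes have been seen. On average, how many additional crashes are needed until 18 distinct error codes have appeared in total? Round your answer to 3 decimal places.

From k distinct to k+1 distinct takes on average 21/(21-k) crashes.
Sum over k = 15,...,17: E = 21/6 + 21/5 + 21/4 = 12.9500.

12.950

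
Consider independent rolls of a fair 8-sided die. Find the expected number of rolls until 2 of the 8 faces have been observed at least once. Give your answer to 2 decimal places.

With k distinct faces already seen, the next new one arrives after an expected 8/(8-k) rolls.
Sum over k = 0,...,1: E = 8/8 + 8/7 = 2.143.

2.14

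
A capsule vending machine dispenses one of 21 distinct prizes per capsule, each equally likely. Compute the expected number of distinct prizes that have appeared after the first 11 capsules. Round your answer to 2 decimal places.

8.72

For each prize, P(seen in 11 capsules) = 1 - (20/21)^11 = 0.415.
By linearity of expectation, E[distinct seen] = 21·(1 - (20/21)^11) = 8.722.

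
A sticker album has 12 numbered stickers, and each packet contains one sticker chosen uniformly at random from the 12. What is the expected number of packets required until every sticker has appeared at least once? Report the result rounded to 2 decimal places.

Split into phases: going from k distinct to k+1 distinct takes on average 12/(12-k) packets.
E[T] = 12/12 + 12/11 + 12/10 + ... + 12/2 + 12/1 = 12·H_{12}.
H_{12} = 3.103, so E[T] = 37.239.

37.24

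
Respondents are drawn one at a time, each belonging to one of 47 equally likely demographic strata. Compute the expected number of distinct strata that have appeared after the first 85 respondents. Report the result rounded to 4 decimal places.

39.4457

For each stratum, P(seen in 85 respondents) = 1 - (46/47)^85 = 0.83927.
By linearity of expectation, E[distinct seen] = 47·(1 - (46/47)^85) = 39.44568.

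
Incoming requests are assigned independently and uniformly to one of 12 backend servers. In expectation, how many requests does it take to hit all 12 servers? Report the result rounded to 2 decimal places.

Split into phases: going from k distinct to k+1 distinct takes on average 12/(12-k) requests.
E[T] = 12/12 + 12/11 + 12/10 + ... + 12/2 + 12/1 = 12·H_{12}.
H_{12} = 3.103, so E[T] = 37.239.

37.24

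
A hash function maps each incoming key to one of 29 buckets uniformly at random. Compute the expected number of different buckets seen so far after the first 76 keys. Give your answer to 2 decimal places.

For each bucket, P(seen in 76 keys) = 1 - (28/29)^76 = 0.931.
By linearity of expectation, E[distinct seen] = 29·(1 - (28/29)^76) = 26.986.

26.99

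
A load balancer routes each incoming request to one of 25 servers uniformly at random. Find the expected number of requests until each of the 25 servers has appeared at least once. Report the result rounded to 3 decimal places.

After k distinct servers have appeared, the next request gives a new one with probability (25-k)/25, so the expected wait for the (k+1)-th is 25/(25-k).
E[T] = 25/25 + 25/24 + 25/23 + ... + 25/2 + 25/1 = 25·H_{25}.
H_{25} = 3.8160, so E[T] = 95.3990.

95.399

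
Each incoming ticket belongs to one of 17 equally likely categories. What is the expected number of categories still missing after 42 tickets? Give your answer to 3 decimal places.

For each category, P(unseen after 42) = (16/17)^42 = 0.0784.
By linearity of expectation, E[unseen] = 17·(16/17)^42 = 1.3324.

1.332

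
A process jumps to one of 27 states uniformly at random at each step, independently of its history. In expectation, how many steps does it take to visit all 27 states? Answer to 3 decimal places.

Split into phases: going from k distinct to k+1 distinct takes on average 27/(27-k) steps.
E[T] = 27/27 + 27/26 + 27/25 + ... + 27/2 + 27/1 = 27·H_{27}.
H_{27} = 3.8915, so E[T] = 105.0693.

105.069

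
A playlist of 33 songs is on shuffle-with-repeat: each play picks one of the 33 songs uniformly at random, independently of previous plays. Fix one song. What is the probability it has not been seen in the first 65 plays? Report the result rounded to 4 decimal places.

Each play misses the fixed song with probability (33-1)/33 = 32/33, independently.
P(still missing after 65) = (32/33)^65 = 0.13531.

0.1353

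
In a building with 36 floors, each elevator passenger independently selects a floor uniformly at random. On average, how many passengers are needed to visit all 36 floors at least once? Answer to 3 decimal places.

Split into phases: going from k distinct to k+1 distinct takes on average 36/(36-k) passengers.
E[T] = 36/36 + 36/35 + 36/34 + ... + 36/2 + 36/1 = 36·H_{36}.
H_{36} = 4.1746, so E[T] = 150.2841.

150.284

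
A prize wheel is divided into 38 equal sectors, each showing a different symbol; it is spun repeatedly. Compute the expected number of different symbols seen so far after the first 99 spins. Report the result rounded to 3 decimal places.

For each symbol, P(seen in 99 spins) = 1 - (37/38)^99 = 0.9286.
By linearity of expectation, E[distinct seen] = 38·(1 - (37/38)^99) = 35.2887.

35.289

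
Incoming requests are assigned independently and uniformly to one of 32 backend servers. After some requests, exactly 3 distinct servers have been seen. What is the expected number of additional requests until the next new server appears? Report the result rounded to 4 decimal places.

1.1034

Each request yields a new server with probability (32-3)/32 = 29/32, so the wait is geometric with mean 32/29.
E = 32/29 = 1.10345.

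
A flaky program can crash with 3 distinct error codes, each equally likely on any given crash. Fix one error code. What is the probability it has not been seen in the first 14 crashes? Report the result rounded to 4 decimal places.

On each crash the fixed error code fails to appear with probability 2/3.
P(still missing after 14) = (2/3)^14 = 0.00343.

0.0034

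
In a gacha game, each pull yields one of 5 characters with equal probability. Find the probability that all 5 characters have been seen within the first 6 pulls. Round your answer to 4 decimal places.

0.1152

By inclusion–exclusion over which characters are missing,
P(all seen) = Σ_{j=0}^{5} (-1)^j C(5,j)((5-j)/5)^6
= 1.00000 - 1.31072 + 0.46656 - 0.04096 + 0.00032 - 0.00000
= 0.11520.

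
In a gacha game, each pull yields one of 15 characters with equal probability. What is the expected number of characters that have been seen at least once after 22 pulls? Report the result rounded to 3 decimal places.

For each character, P(seen in 22 pulls) = 1 - (14/15)^22 = 0.7808.
By linearity of expectation, E[distinct seen] = 15·(1 - (14/15)^22) = 11.7122.

11.712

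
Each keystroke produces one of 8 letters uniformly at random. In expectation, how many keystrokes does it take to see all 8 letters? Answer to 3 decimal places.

21.743

Split into phases: going from k distinct to k+1 distinct takes on average 8/(8-k) keystrokes.
E[T] = 8/8 + 8/7 + 8/6 + ... + 8/2 + 8/1 = 8·H_{8}.
H_{8} = 2.7179, so E[T] = 21.7429.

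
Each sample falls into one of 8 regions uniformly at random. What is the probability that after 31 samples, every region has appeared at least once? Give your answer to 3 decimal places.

0.876

Let A_i be the event that region i is missing after 31 samples. By inclusion–exclusion on the A_i,
P(all seen) = Σ_{j=0}^{8} (-1)^j C(8,j)((8-j)/8)^31
= 1.0000 - 0.1274 + 0.0038 - 0.0000 + 0.0000 - 0.0000 + 0.0000 - 0.0000 + 0.0000
= 0.8763.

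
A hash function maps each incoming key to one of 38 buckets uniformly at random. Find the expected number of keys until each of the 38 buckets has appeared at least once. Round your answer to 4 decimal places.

The wait to go from k to k+1 distinct buckets is geometric with mean 38/(38-k).
E[T] = 38/38 + 38/37 + 38/36 + ... + 38/2 + 38/1 = 38·H_{38}.
H_{38} = 4.22790, so E[T] = 160.66028.

160.6603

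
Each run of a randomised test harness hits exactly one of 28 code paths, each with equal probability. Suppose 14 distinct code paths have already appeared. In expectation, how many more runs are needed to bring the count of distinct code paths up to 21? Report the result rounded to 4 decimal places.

18.4437

The wait to go from k to k+1 distinct code paths is geometric with mean 28/(28-k).
Sum over k = 14,...,20: E = 28/14 + 28/13 + 28/12 + ... + 28/9 + 28/8 = 18.44375.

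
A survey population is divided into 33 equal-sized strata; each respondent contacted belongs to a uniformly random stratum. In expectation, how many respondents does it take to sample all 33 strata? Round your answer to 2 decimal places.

The wait to go from k to k+1 distinct strata is geometric with mean 33/(33-k).
E[T] = 33/33 + 33/32 + 33/31 + ... + 33/2 + 33/1 = 33·H_{33}.
H_{33} = 4.089, so E[T] = 134.930.

134.93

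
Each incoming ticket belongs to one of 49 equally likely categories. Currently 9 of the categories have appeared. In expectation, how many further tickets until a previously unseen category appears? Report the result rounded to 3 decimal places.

1.225

Each ticket yields a new category with probability (49-9)/49 = 40/49, so the wait is geometric with mean 49/40.
E = 49/40 = 1.2250.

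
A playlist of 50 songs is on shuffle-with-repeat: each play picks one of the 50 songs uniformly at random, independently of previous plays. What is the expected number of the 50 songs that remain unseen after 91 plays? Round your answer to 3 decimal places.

7.953

For each song, P(unseen after 91) = (49/50)^91 = 0.1591.
By linearity of expectation, E[unseen] = 50·(49/50)^91 = 7.9532.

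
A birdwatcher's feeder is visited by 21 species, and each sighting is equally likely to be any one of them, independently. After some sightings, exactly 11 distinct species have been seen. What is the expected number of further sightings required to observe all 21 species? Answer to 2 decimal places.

61.51

With k distinct species already seen, the next new one takes an expected 21/(21-k) sightings.
Sum over k = 11,...,20: E = 21/10 + 21/9 + 21/8 + ... + 21/2 + 21/1 = 61.508.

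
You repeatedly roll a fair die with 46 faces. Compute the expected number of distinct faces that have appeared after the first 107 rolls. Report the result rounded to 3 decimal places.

41.621

For each face, P(seen in 107 rolls) = 1 - (45/46)^107 = 0.9048.
By linearity of expectation, E[distinct seen] = 46·(1 - (45/46)^107) = 41.6207.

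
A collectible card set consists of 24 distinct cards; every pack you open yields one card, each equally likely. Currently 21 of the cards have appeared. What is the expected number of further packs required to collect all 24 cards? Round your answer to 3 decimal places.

44.000

From k distinct to k+1 distinct takes on average 24/(24-k) packs.
Sum over k = 21,...,23: E = 24/3 + 24/2 + 24/1 = 44.0000.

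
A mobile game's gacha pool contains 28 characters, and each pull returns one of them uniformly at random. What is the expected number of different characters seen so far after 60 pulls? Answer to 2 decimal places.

For each character, P(seen in 60 pulls) = 1 - (27/28)^60 = 0.887.
By linearity of expectation, E[distinct seen] = 28·(1 - (27/28)^60) = 24.841.

24.84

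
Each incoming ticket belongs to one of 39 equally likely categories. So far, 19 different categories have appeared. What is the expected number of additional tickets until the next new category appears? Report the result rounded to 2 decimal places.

1.95

The number of tickets until the next new category is geometric with success probability 20/39, so its mean is 39/20.
E = 39/20 = 1.950.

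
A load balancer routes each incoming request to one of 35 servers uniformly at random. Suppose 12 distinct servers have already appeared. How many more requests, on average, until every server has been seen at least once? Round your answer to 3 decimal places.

With k distinct servers already seen, the next new one takes an expected 35/(35-k) requests.
Sum over k = 12,...,34: E = 35/23 + 35/22 + 35/21 + ... + 35/2 + 35/1 = 130.7002.

130.700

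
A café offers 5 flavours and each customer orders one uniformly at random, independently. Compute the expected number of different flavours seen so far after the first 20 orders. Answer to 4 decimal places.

4.9424

For each flavour, P(seen in 20 orders) = 1 - (4/5)^20 = 0.98847.
By linearity of expectation, E[distinct seen] = 5·(1 - (4/5)^20) = 4.94235.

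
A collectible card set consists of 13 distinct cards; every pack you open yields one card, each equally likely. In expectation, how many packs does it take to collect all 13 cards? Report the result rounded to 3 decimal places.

41.342

After k distinct cards have appeared, the next pack gives a new one with probability (13-k)/13, so the expected wait for the (k+1)-th is 13/(13-k).
E[T] = 13/13 + 13/12 + 13/11 + ... + 13/2 + 13/1 = 13·H_{13}.
H_{13} = 3.1801, so E[T] = 41.3417.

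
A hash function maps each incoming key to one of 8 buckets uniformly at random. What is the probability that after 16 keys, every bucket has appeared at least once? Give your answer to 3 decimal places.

0.307

Let A_i be the event that bucket i is missing after 16 keys. By inclusion–exclusion on the A_i,
P(all seen) = Σ_{j=0}^{8} (-1)^j C(8,j)((8-j)/8)^16
= 1.0000 - 0.9445 + 0.2806 - 0.0304 + 0.0011 - 0.0000 + 0.0000 - 0.0000 + 0.0000
= 0.3068.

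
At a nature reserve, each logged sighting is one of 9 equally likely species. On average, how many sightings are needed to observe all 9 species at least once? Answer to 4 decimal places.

25.4607

Split into phases: going from k distinct to k+1 distinct takes on average 9/(9-k) sightings.
E[T] = 9/9 + 9/8 + 9/7 + ... + 9/2 + 9/1 = 9·H_{9}.
H_{9} = 2.82897, so E[T] = 25.46071.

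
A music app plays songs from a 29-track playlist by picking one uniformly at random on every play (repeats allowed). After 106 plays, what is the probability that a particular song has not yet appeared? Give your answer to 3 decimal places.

0.024

On each play the fixed song fails to appear with probability 28/29.
P(still missing after 106) = (28/29)^106 = 0.0242.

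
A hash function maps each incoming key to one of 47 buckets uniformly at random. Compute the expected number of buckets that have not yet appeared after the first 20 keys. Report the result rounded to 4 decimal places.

For each bucket, P(unseen after 20) = (46/47)^20 = 0.65043.
By linearity of expectation, E[unseen] = 47·(46/47)^20 = 30.57013.

30.5701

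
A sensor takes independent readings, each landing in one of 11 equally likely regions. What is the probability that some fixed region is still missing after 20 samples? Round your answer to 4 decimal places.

Each sample misses the fixed region with probability (11-1)/11 = 10/11, independently.
P(still missing after 20) = (10/11)^20 = 0.14864.

0.1486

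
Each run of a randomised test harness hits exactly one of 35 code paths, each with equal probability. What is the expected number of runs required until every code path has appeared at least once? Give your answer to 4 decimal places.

145.1373

The wait to go from k to k+1 distinct code paths is geometric with mean 35/(35-k).
E[T] = 35/35 + 35/34 + 35/33 + ... + 35/2 + 35/1 = 35·H_{35}.
H_{35} = 4.14678, so E[T] = 145.13735.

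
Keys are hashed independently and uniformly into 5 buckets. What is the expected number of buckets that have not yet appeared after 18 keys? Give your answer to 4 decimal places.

For each bucket, P(unseen after 18) = (4/5)^18 = 0.01801.
By linearity of expectation, E[unseen] = 5·(4/5)^18 = 0.09007.

0.0901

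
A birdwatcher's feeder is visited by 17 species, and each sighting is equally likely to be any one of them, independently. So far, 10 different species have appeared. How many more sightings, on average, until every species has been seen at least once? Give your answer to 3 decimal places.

With k distinct species already seen, the next new one takes an expected 17/(17-k) sightings.
Sum over k = 10,...,16: E = 17/7 + 17/6 + 17/5 + ... + 17/2 + 17/1 = 44.0786.

44.079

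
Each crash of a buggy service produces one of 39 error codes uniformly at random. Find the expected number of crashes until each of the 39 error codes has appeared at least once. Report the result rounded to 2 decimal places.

165.89

The wait to go from k to k+1 distinct error codes is geometric with mean 39/(39-k).
E[T] = 39/39 + 39/38 + 39/37 + ... + 39/2 + 39/1 = 39·H_{39}.
H_{39} = 4.254, so E[T] = 165.888.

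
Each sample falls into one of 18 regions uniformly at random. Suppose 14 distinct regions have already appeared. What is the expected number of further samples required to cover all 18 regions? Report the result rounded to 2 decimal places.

37.50

With k distinct regions already seen, the next new one takes an expected 18/(18-k) samples.
Sum over k = 14,...,17: E = 18/4 + 18/3 + 18/2 + 18/1 = 37.500.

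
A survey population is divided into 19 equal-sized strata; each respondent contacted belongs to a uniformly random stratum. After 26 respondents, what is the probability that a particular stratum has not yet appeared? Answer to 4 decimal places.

0.2452

On each respondent the fixed stratum fails to appear with probability 18/19.
P(still missing after 26) = (18/19)^26 = 0.24518.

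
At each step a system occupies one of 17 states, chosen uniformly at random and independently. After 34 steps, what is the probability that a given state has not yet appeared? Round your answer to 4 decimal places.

On each step the fixed state fails to appear with probability 16/17.
P(still missing after 34) = (16/17)^34 = 0.12730.

0.1273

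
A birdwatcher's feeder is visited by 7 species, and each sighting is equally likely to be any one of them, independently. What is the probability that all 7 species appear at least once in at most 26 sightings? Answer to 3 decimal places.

0.876

Let A_i be the event that species i is missing after 26 sightings. By inclusion–exclusion on the A_i,
P(all seen) = Σ_{j=0}^{7} (-1)^j C(7,j)((7-j)/7)^26
= 1.0000 - 0.1272 + 0.0033 - 0.0000 + 0.0000 - 0.0000 + 0.0000 - 0.0000
= 0.8761.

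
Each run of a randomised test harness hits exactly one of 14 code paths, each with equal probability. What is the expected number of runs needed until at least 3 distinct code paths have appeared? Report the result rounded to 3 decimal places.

Going from k to k+1 distinct takes a geometric number of runs with mean 14/(14-k).
Sum over k = 0,...,2: E = 14/14 + 14/13 + 14/12 = 3.2436.

3.244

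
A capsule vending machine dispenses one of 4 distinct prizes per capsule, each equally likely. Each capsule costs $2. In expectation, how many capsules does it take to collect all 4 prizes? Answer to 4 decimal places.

After k distinct prizes have appeared, the next capsule gives a new one with probability (4-k)/4, so the expected wait for the (k+1)-th is 4/(4-k).
E[T] = 4/4 + 4/3 + 4/2 + 4/1 = 4·H_{4}.
H_{4} = 2.08333, so E[T] = 8.33333.

8.3333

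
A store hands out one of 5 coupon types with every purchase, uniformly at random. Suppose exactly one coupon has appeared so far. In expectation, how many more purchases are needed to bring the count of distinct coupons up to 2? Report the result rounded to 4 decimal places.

From k distinct to k+1 distinct takes on average 5/(5-k) purchases.
Only the k = 1 term is needed: E = 5/4 = 1.25000.

1.2500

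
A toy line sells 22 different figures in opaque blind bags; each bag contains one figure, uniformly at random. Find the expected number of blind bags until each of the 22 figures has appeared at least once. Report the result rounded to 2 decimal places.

After k distinct figures have appeared, the next blind bag gives a new one with probability (22-k)/22, so the expected wait for the (k+1)-th is 22/(22-k).
E[T] = 22/22 + 22/21 + 22/20 + ... + 22/2 + 22/1 = 22·H_{22}.
H_{22} = 3.691, so E[T] = 81.198.

81.20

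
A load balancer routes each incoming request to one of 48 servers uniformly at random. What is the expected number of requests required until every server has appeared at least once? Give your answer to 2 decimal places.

After k distinct servers have appeared, the next request gives a new one with probability (48-k)/48, so the expected wait for the (k+1)-th is 48/(48-k).
E[T] = 48/48 + 48/47 + 48/46 + ... + 48/2 + 48/1 = 48·H_{48}.
H_{48} = 4.459, so E[T] = 214.022.

214.02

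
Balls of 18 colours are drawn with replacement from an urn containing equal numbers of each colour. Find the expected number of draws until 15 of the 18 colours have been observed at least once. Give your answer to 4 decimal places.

Going from k to k+1 distinct takes a geometric number of draws with mean 18/(18-k).
Sum over k = 0,...,14: E = 18/18 + 18/17 + 18/16 + ... + 18/5 + 18/4 = 29.91195.

29.9119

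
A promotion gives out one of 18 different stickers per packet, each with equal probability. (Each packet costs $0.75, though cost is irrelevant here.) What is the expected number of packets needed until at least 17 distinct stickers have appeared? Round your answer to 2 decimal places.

Going from k to k+1 distinct takes a geometric number of packets with mean 18/(18-k).
Sum over k = 0,...,16: E = 18/18 + 18/17 + 18/16 + ... + 18/3 + 18/2 = 44.912.

44.91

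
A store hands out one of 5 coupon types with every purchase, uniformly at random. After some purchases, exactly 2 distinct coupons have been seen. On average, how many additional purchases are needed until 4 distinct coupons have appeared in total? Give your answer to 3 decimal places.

With k distinct coupons already seen, the next new one takes an expected 5/(5-k) purchases.
Sum over k = 2,...,3: E = 5/3 + 5/2 = 4.1667.

4.167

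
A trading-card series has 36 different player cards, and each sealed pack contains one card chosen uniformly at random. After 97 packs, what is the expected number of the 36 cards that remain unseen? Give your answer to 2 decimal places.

2.34

For each card, P(unseen after 97) = (35/36)^97 = 0.065.
By linearity of expectation, E[unseen] = 36·(35/36)^97 = 2.342.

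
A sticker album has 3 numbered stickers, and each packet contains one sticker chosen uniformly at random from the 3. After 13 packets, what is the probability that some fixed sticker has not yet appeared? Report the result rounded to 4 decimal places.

0.0051

Each packet misses the fixed sticker with probability (3-1)/3 = 2/3, independently.
P(still missing after 13) = (2/3)^13 = 0.00514.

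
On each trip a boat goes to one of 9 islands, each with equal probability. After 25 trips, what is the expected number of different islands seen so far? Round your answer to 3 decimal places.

For each island, P(seen in 25 trips) = 1 - (8/9)^25 = 0.9474.
By linearity of expectation, E[distinct seen] = 9·(1 - (8/9)^25) = 8.5264.

8.526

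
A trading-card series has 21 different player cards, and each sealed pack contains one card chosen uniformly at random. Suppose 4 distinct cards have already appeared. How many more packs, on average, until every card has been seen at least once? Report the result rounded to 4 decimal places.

From k distinct to k+1 distinct takes on average 21/(21-k) packs.
Sum over k = 4,...,20: E = 21/17 + 21/16 + 21/15 + ... + 21/2 + 21/1 = 72.23060.

72.2306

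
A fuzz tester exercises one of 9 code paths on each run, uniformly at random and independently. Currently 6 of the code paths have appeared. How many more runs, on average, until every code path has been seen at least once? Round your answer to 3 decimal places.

16.500

From k distinct to k+1 distinct takes on average 9/(9-k) runs.
Sum over k = 6,...,8: E = 9/3 + 9/2 + 9/1 = 16.5000.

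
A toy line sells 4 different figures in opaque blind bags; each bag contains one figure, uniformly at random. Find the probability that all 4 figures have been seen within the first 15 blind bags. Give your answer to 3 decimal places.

0.947

By inclusion–exclusion over which figures are missing,
P(all seen) = Σ_{j=0}^{4} (-1)^j C(4,j)((4-j)/4)^15
= 1.0000 - 0.0535 + 0.0002 - 0.0000 + 0.0000
= 0.9467.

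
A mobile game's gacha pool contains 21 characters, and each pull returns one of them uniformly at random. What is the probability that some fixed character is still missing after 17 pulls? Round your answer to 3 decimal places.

0.436

Each pull misses the fixed character with probability (21-1)/21 = 20/21, independently.
P(still missing after 17) = (20/21)^17 = 0.4363.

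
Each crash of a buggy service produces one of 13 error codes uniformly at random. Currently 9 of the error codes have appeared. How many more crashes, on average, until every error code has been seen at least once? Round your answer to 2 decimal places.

27.08

From k distinct to k+1 distinct takes on average 13/(13-k) crashes.
Sum over k = 9,...,12: E = 13/4 + 13/3 + 13/2 + 13/1 = 27.083.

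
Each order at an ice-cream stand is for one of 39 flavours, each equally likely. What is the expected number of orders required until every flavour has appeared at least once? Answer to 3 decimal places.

Split into phases: going from k distinct to k+1 distinct takes on average 39/(39-k) orders.
E[T] = 39/39 + 39/38 + 39/37 + ... + 39/2 + 39/1 = 39·H_{39}.
H_{39} = 4.2535, so E[T] = 165.8882.

165.888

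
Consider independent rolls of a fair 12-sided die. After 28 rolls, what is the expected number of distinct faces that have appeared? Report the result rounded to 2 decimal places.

For each face, P(seen in 28 rolls) = 1 - (11/12)^28 = 0.913.
By linearity of expectation, E[distinct seen] = 12·(1 - (11/12)^28) = 10.950.

10.95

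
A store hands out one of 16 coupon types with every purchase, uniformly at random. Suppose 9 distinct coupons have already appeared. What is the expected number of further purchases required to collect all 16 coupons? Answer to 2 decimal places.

The wait to go from k to k+1 distinct coupons is geometric with mean 16/(16-k).
Sum over k = 9,...,15: E = 16/7 + 16/6 + 16/5 + ... + 16/2 + 16/1 = 41.486.

41.49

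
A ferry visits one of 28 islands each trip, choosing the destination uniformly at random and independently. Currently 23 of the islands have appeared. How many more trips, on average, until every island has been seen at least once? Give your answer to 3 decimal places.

With k distinct islands already seen, the next new one takes an expected 28/(28-k) trips.
Sum over k = 23,...,27: E = 28/5 + 28/4 + 28/3 + 28/2 + 28/1 = 63.9333.

63.933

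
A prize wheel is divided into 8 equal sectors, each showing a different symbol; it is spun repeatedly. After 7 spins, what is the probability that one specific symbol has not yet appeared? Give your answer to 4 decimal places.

0.3927

Each spin misses the fixed symbol with probability (8-1)/8 = 7/8, independently.
P(still missing after 7) = (7/8)^7 = 0.39270.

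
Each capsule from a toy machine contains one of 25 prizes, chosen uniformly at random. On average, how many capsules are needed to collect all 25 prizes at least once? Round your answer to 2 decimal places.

95.40

After k distinct prizes have appeared, the next capsule gives a new one with probability (25-k)/25, so the expected wait for the (k+1)-th is 25/(25-k).
E[T] = 25/25 + 25/24 + 25/23 + ... + 25/2 + 25/1 = 25·H_{25}.
H_{25} = 3.816, so E[T] = 95.399.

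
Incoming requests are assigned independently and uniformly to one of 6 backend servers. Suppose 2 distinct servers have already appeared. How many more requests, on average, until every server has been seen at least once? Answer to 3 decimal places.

12.500

The wait to go from k to k+1 distinct servers is geometric with mean 6/(6-k).
Sum over k = 2,...,5: E = 6/4 + 6/3 + 6/2 + 6/1 = 12.5000.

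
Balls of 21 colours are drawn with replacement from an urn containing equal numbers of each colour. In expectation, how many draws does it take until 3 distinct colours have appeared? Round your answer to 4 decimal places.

With k distinct colours already seen, the next new one arrives after an expected 21/(21-k) draws.
Sum over k = 0,...,2: E = 21/21 + 21/20 + 21/19 = 3.15526.

3.1553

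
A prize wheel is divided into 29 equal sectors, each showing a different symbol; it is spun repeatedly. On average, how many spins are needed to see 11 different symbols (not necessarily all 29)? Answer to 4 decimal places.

With k distinct symbols already seen, the next new one arrives after an expected 29/(29-k) spins.
Sum over k = 0,...,10: E = 29/29 + 29/28 + 29/27 + ... + 29/20 + 29/19 = 13.52983.

13.5298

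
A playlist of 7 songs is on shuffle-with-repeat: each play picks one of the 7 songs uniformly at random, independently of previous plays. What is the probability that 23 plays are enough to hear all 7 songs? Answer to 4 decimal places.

0.8071

By inclusion–exclusion over which songs are missing,
P(all seen) = Σ_{j=0}^{7} (-1)^j C(7,j)((7-j)/7)^23
= 1.00000 - 0.20199 + 0.00915 - 0.00009 + 0.00000 - 0.00000 + 0.00000 - 0.00000
= 0.80707.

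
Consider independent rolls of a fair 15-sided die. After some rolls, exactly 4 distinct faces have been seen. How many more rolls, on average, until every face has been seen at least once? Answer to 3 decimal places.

With k distinct faces already seen, the next new one takes an expected 15/(15-k) rolls.
Sum over k = 4,...,14: E = 15/11 + 15/10 + 15/9 + ... + 15/2 + 15/1 = 45.2982.

45.298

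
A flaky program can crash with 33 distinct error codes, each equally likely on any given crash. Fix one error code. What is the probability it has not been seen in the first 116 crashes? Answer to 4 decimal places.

On each crash the fixed error code fails to appear with probability 32/33.
P(still missing after 116) = (32/33)^116 = 0.02817.

0.0282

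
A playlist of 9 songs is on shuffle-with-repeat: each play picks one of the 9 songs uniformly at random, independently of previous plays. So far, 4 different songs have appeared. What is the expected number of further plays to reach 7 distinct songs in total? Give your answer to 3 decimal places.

With k distinct songs already seen, the next new one takes an expected 9/(9-k) plays.
Sum over k = 4,...,6: E = 9/5 + 9/4 + 9/3 = 7.0500.

7.050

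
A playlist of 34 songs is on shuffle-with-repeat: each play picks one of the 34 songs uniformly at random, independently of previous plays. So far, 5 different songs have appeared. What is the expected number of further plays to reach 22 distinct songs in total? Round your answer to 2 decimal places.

29.19

From k distinct to k+1 distinct takes on average 34/(34-k) plays.
Sum over k = 5,...,21: E = 34/29 + 34/28 + 34/27 + ... + 34/14 + 34/13 = 29.187.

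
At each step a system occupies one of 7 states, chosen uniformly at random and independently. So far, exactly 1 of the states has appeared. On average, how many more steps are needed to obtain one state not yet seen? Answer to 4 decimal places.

1.1667

The number of steps until the next new state is geometric with success probability 6/7, so its mean is 7/6.
E = 7/6 = 1.16667.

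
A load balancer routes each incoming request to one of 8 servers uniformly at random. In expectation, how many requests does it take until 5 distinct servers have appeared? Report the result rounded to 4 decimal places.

7.0762

With k distinct servers already seen, the next new one arrives after an expected 8/(8-k) requests.
Sum over k = 0,...,4: E = 8/8 + 8/7 + 8/6 + 8/5 + 8/4 = 7.07619.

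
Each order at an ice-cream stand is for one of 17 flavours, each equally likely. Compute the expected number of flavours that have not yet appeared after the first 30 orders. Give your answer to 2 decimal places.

2.76

For each flavour, P(unseen after 30) = (16/17)^30 = 0.162.
By linearity of expectation, E[unseen] = 17·(16/17)^30 = 2.758.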